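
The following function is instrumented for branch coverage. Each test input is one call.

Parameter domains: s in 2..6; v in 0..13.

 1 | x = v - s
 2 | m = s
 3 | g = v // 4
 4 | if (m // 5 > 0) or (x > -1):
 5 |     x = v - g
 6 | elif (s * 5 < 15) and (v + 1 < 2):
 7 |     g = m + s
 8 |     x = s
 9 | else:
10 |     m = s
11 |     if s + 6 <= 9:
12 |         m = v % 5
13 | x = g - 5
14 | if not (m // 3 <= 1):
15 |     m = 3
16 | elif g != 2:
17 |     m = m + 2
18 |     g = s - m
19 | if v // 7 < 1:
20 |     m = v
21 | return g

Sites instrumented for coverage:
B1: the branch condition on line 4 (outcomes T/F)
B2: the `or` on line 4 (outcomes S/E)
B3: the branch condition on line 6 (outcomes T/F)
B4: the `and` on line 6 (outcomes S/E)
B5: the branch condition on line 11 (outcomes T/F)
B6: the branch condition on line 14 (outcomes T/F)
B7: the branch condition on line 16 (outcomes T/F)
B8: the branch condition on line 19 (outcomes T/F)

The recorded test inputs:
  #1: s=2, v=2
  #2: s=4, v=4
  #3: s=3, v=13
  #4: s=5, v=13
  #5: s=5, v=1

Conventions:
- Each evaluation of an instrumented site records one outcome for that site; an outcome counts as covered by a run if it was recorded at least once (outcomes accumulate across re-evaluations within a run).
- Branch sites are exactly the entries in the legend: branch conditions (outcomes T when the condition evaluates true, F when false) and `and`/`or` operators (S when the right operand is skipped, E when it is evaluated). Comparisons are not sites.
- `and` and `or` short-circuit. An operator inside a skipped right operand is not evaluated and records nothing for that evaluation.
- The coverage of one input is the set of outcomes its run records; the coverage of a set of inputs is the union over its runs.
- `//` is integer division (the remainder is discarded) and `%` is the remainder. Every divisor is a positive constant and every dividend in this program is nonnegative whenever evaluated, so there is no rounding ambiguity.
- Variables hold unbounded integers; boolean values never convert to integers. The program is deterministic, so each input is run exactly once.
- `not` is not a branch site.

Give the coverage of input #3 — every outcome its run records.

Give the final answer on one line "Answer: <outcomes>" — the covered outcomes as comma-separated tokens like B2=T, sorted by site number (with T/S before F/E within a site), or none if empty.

Event log for input #3 (s=3, v=13):
  B2->E, B1->T, B6->F, B7->T, B8->F
collecting distinct outcomes: B1=T, B2=E, B6=F, B7=T, B8=F

Answer: B1=T, B2=E, B6=F, B7=T, B8=F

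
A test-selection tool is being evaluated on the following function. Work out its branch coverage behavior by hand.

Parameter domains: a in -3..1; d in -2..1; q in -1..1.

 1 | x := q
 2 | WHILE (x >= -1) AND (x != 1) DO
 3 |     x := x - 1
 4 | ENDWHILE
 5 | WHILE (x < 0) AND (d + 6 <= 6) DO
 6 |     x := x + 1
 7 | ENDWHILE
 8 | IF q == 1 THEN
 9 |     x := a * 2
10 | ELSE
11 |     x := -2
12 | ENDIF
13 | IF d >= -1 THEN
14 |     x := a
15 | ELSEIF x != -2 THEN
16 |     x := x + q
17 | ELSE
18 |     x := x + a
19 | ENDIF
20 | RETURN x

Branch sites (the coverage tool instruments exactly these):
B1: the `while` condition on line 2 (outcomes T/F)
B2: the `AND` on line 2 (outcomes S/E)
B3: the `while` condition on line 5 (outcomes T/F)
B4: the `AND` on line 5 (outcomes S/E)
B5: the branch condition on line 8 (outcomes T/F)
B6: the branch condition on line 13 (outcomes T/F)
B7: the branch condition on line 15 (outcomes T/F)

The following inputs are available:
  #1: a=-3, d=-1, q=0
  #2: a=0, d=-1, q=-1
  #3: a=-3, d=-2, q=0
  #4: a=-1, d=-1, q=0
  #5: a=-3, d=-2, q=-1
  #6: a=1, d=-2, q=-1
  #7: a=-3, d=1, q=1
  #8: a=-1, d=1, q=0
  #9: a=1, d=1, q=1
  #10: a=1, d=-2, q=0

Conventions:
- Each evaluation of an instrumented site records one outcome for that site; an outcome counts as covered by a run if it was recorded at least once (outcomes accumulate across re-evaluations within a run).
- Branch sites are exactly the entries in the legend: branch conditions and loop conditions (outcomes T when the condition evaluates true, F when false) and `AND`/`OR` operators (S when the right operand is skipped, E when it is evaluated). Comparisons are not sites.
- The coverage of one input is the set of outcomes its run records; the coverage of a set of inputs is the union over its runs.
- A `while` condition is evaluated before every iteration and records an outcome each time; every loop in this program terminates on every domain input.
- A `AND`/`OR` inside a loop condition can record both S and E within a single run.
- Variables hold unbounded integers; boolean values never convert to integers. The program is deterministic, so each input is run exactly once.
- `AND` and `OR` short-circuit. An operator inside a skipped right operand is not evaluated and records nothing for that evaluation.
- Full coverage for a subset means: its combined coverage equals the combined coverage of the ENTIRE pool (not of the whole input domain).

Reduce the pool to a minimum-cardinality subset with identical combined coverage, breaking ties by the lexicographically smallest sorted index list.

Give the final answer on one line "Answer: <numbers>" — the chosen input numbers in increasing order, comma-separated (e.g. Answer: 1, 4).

#1 (a=-3, d=-1, q=0) -> B2->E, B1->T, B2->E, B1->T, B2->S, B1->F, B4->E, B3->T, B4->E, B3->T, B4->S, B3->F, B5->F, B6->T; covered: B1=T, B1=F, B2=S, B2=E, B3=T, B3=F, B4=S, B4=E, B5=F, B6=T
#2 (a=0, d=-1, q=-1) -> B2->E, B1->T, B2->S, B1->F, B4->E, B3->T, B4->E, B3->T, B4->S, B3->F, B5->F, B6->T; covered: B1=T, B1=F, B2=S, B2=E, B3=T, B3=F, B4=S, B4=E, B5=F, B6=T
#3 (a=-3, d=-2, q=0) -> B2->E, B1->T, B2->E, B1->T, B2->S, B1->F, B4->E, B3->T, B4->E, B3->T, B4->S, B3->F, B5->F, B6->F, ...; covered: B1=T, B1=F, B2=S, B2=E, B3=T, B3=F, B4=S, B4=E, B5=F, B6=F, B7=F
#4 (a=-1, d=-1, q=0) -> B2->E, B1->T, B2->E, B1->T, B2->S, B1->F, B4->E, B3->T, B4->E, B3->T, B4->S, B3->F, B5->F, B6->T; covered: B1=T, B1=F, B2=S, B2=E, B3=T, B3=F, B4=S, B4=E, B5=F, B6=T
#5 (a=-3, d=-2, q=-1) -> B2->E, B1->T, B2->S, B1->F, B4->E, B3->T, B4->E, B3->T, B4->S, B3->F, B5->F, B6->F, B7->F; covered: B1=T, B1=F, B2=S, B2=E, B3=T, B3=F, B4=S, B4=E, B5=F, B6=F, B7=F
#6 (a=1, d=-2, q=-1) -> B2->E, B1->T, B2->S, B1->F, B4->E, B3->T, B4->E, B3->T, B4->S, B3->F, B5->F, B6->F, B7->F; covered: B1=T, B1=F, B2=S, B2=E, B3=T, B3=F, B4=S, B4=E, B5=F, B6=F, B7=F
#7 (a=-3, d=1, q=1) -> B2->E, B1->F, B4->S, B3->F, B5->T, B6->T; covered: B1=F, B2=E, B3=F, B4=S, B5=T, B6=T
#8 (a=-1, d=1, q=0) -> B2->E, B1->T, B2->E, B1->T, B2->S, B1->F, B4->E, B3->F, B5->F, B6->T; covered: B1=T, B1=F, B2=S, B2=E, B3=F, B4=E, B5=F, B6=T
#9 (a=1, d=1, q=1) -> B2->E, B1->F, B4->S, B3->F, B5->T, B6->T; covered: B1=F, B2=E, B3=F, B4=S, B5=T, B6=T
#10 (a=1, d=-2, q=0) -> B2->E, B1->T, B2->E, B1->T, B2->S, B1->F, B4->E, B3->T, B4->E, B3->T, B4->S, B3->F, B5->F, B6->F, ...; covered: B1=T, B1=F, B2=S, B2=E, B3=T, B3=F, B4=S, B4=E, B5=F, B6=F, B7=F
pool-wide coverage (13 outcomes): B1=T, B1=F, B2=S, B2=E, B3=T, B3=F, B4=S, B4=E, B5=T, B5=F, B6=T, B6=F, B7=F
no size-1 subset reaches all 13 outcomes (best union: 11/13)
at size 2, {3, 7} reaches all 13 outcomes; every lexicographically earlier size-2 subset fails

Answer: 3, 7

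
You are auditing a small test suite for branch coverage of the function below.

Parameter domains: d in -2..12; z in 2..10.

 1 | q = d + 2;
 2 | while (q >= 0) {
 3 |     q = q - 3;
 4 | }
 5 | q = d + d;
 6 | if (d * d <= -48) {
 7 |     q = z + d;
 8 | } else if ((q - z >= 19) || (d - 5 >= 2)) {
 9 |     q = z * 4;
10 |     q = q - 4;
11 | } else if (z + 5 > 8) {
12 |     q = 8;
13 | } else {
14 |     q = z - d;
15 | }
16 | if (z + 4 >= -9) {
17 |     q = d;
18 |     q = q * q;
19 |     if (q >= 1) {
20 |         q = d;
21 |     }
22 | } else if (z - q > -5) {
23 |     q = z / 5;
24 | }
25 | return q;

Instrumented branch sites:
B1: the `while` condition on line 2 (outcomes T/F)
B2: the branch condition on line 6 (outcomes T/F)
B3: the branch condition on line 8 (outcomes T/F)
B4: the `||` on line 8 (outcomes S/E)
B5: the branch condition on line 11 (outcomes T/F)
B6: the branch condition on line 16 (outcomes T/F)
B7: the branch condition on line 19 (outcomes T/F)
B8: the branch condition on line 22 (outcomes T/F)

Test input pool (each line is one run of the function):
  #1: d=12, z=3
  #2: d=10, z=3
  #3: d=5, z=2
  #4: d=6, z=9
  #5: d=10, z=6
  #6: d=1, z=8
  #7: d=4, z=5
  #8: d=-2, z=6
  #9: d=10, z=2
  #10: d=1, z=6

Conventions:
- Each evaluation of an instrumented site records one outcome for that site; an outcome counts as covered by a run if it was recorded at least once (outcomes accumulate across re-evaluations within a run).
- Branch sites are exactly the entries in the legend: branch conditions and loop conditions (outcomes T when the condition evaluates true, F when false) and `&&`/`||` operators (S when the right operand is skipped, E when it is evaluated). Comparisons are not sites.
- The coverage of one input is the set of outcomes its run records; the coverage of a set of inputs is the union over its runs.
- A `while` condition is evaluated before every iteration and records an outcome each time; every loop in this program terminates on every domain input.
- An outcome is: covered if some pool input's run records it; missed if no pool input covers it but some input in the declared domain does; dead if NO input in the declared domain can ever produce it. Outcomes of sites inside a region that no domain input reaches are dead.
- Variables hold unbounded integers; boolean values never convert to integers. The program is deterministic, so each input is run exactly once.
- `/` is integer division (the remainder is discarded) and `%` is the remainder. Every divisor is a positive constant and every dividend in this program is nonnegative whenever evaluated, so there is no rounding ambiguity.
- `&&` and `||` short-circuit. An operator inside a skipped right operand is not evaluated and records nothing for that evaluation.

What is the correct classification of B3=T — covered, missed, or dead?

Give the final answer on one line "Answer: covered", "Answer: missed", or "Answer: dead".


B3=T is recorded by pool input(s) 1, 2, 5, 9 -> covered
Answer: covered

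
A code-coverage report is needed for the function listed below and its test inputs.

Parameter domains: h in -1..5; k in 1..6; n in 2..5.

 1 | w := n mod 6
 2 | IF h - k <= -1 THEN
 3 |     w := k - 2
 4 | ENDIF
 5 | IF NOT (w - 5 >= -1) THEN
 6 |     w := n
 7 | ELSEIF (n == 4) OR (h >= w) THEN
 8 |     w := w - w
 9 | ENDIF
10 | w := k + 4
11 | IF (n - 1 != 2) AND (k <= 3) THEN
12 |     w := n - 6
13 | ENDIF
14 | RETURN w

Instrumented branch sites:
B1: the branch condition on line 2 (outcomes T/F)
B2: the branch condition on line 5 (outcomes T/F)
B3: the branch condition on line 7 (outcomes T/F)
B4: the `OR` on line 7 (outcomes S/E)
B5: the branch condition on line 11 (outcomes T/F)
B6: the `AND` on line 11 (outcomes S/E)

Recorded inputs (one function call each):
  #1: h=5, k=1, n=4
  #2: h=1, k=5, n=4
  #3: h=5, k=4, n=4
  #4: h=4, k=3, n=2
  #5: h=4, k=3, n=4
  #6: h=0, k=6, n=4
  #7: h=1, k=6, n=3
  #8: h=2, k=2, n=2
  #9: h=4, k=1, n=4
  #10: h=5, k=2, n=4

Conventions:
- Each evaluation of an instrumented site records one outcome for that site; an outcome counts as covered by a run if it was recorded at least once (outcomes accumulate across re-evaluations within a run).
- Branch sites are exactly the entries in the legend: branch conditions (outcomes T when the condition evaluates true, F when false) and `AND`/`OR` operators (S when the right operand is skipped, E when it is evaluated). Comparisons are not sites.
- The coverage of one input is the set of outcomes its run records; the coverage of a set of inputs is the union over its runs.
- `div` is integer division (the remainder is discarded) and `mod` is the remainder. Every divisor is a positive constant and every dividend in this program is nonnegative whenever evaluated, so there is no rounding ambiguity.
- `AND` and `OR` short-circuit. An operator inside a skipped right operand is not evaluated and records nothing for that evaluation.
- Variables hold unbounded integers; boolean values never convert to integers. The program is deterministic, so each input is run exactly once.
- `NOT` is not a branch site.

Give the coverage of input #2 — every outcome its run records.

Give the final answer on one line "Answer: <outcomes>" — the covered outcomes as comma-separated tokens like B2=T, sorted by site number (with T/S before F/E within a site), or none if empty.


Tracing the run of input #2 (h=1, k=5, n=4):
  B1->T, B2->T, B6->E, B5->F
distinct outcomes covered: B1=T, B2=T, B5=F, B6=E
Answer: B1=T, B2=T, B5=F, B6=E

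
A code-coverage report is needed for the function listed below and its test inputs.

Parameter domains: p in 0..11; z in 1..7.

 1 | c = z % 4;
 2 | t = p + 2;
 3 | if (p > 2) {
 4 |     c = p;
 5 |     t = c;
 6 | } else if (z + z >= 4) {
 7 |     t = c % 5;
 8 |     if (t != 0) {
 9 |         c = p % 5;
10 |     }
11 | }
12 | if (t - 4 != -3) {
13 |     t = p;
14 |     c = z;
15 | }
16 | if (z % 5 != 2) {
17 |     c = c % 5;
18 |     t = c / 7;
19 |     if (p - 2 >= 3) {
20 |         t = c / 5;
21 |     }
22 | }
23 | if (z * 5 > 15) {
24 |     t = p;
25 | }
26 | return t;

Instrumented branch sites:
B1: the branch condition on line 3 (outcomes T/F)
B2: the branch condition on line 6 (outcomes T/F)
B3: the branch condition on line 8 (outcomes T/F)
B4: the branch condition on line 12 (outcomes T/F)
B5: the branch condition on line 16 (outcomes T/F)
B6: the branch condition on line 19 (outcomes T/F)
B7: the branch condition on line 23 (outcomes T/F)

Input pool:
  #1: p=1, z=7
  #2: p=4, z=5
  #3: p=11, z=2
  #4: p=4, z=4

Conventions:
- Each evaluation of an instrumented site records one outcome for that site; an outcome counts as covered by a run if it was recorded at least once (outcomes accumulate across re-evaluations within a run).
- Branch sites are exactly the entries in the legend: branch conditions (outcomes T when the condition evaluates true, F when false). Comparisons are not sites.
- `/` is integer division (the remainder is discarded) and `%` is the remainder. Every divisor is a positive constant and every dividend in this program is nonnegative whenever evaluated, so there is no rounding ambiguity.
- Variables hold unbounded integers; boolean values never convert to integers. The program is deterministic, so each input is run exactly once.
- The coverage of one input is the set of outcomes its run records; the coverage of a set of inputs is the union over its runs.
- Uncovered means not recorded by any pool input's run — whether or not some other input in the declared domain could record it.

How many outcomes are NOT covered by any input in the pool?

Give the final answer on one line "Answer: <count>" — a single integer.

input #1 (p=1, z=7): covers B1=F, B2=T, B3=T, B4=T, B5=F, B7=T
input #2 (p=4, z=5): covers B1=T, B4=T, B5=T, B6=F, B7=T
input #3 (p=11, z=2): covers B1=T, B4=T, B5=F, B7=F
input #4 (p=4, z=4): covers B1=T, B4=T, B5=T, B6=F, B7=T
union over the pool: B1=T, B1=F, B2=T, B3=T, B4=T, B5=T, B5=F, B6=F, B7=T, B7=F
uncovered (4 of 14): B2=F, B3=F, B4=F, B6=T

Answer: 4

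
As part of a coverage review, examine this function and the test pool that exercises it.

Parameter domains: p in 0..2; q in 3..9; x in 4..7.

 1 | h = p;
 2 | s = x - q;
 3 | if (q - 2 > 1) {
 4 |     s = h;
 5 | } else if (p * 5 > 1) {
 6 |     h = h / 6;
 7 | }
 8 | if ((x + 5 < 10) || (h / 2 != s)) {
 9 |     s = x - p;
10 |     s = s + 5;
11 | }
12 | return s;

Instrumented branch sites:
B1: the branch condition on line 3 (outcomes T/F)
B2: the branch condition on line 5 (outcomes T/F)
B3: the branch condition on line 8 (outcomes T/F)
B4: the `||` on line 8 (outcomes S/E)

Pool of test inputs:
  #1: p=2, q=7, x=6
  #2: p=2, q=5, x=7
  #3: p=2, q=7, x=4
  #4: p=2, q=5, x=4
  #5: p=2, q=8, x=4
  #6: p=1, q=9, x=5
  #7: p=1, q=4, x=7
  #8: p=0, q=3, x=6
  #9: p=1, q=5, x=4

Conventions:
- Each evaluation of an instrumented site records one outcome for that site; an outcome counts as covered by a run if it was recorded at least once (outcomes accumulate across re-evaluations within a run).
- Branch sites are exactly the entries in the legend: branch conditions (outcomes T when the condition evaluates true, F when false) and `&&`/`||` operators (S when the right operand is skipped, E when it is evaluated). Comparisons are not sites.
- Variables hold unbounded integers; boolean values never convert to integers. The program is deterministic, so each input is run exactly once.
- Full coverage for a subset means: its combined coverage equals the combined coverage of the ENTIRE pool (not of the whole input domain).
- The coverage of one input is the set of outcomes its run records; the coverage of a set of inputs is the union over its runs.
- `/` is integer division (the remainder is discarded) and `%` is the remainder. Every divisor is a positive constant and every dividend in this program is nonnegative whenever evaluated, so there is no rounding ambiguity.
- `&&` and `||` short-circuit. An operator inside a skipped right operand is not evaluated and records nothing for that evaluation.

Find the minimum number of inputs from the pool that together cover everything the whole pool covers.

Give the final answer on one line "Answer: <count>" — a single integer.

input #1 (p=2, q=7, x=6): events B1->T, B4->E, B3->T; covers B1=T, B3=T, B4=E
input #2 (p=2, q=5, x=7): events B1->T, B4->E, B3->T; covers B1=T, B3=T, B4=E
input #3 (p=2, q=7, x=4): events B1->T, B4->S, B3->T; covers B1=T, B3=T, B4=S
input #4 (p=2, q=5, x=4): events B1->T, B4->S, B3->T; covers B1=T, B3=T, B4=S
input #5 (p=2, q=8, x=4): events B1->T, B4->S, B3->T; covers B1=T, B3=T, B4=S
input #6 (p=1, q=9, x=5): events B1->T, B4->E, B3->T; covers B1=T, B3=T, B4=E
input #7 (p=1, q=4, x=7): events B1->T, B4->E, B3->T; covers B1=T, B3=T, B4=E
input #8 (p=0, q=3, x=6): events B1->F, B2->F, B4->E, B3->T; covers B1=F, B2=F, B3=T, B4=E
input #9 (p=1, q=5, x=4): events B1->T, B4->S, B3->T; covers B1=T, B3=T, B4=S
pool-wide coverage (6 outcomes): B1=T, B1=F, B2=F, B3=T, B4=S, B4=E
size 1 is not enough: best union over all size-1 subsets is 4/6
inputs {3, 8} (size 2) cover everything; no size-2 subset with a lexicographically smaller index list covers all 6

Answer: 2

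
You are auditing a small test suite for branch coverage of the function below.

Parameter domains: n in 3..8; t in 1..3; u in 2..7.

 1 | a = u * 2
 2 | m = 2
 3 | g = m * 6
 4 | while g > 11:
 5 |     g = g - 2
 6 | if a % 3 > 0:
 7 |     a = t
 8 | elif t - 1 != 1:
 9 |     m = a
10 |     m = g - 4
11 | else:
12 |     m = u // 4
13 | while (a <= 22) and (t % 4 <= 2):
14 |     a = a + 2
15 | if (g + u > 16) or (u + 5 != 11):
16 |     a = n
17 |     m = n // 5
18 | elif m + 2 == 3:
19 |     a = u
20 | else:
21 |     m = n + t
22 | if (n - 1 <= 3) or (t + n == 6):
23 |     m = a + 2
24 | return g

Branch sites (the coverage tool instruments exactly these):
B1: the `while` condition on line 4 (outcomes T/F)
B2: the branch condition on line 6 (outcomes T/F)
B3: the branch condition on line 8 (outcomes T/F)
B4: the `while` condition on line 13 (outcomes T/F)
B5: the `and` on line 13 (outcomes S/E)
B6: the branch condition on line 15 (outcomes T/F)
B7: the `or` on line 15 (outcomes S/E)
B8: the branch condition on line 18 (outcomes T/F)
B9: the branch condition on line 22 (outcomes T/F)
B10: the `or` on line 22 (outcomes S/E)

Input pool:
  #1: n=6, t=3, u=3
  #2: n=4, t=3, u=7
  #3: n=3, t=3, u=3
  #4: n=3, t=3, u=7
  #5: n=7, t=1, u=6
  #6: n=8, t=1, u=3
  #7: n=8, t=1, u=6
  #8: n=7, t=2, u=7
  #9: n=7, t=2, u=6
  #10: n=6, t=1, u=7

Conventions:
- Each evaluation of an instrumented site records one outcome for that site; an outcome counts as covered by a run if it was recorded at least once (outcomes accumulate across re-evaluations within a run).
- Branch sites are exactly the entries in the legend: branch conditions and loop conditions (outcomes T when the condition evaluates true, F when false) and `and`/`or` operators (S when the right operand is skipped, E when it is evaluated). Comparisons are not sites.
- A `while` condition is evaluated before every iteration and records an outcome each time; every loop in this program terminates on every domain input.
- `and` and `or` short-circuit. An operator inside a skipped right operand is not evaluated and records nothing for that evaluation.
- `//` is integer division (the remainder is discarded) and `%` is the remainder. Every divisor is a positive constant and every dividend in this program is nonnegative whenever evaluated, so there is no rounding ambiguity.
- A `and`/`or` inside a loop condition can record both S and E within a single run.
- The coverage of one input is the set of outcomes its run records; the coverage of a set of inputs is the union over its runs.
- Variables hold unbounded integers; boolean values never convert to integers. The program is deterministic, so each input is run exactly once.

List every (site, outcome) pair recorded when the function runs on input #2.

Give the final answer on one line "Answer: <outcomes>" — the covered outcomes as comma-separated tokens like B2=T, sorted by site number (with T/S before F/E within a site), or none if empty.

Simulating input #2 (n=4, t=3, u=7) step by step:
  B1->T, B1->F, B2->T, B5->E, B4->F, B7->S, B6->T, B10->S, B9->T
distinct outcomes covered: B1=T, B1=F, B2=T, B4=F, B5=E, B6=T, B7=S, B9=T, B10=S

Answer: B1=T, B1=F, B2=T, B4=F, B5=E, B6=T, B7=S, B9=T, B10=S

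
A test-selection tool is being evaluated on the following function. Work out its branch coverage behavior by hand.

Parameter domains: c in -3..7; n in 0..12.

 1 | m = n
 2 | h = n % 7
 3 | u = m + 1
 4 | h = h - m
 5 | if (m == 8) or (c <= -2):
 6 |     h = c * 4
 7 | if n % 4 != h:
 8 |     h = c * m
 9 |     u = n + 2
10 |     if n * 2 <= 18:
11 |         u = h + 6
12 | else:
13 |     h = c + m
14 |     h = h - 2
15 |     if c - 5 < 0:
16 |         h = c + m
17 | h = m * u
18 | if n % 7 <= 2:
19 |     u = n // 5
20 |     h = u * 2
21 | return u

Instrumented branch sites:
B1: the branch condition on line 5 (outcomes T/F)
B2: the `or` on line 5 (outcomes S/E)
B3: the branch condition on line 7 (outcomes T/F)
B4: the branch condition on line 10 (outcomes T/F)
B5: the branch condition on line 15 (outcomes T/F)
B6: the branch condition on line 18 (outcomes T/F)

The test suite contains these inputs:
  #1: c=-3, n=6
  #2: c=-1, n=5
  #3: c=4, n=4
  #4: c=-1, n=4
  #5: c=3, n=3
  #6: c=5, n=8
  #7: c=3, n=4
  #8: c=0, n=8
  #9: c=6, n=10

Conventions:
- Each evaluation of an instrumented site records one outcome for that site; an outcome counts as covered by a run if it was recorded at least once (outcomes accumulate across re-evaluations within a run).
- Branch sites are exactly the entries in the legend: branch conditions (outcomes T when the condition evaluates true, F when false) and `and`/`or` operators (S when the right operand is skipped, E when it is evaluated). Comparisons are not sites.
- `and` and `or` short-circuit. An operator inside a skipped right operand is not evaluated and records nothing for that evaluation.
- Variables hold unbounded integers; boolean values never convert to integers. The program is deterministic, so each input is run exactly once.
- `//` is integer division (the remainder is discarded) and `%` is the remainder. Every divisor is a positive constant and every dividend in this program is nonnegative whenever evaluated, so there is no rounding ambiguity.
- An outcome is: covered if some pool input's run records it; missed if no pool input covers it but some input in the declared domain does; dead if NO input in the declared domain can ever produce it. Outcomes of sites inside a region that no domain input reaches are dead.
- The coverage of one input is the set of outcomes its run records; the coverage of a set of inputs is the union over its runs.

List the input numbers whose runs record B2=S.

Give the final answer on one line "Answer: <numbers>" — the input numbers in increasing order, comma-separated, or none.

input #1 (c=-3, n=6): does not record B2=S
input #2 (c=-1, n=5): does not record B2=S
input #3 (c=4, n=4): does not record B2=S
input #4 (c=-1, n=4): does not record B2=S
input #5 (c=3, n=3): does not record B2=S
input #6 (c=5, n=8): records B2=S
input #7 (c=3, n=4): does not record B2=S
input #8 (c=0, n=8): records B2=S
input #9 (c=6, n=10): does not record B2=S

Answer: 6, 8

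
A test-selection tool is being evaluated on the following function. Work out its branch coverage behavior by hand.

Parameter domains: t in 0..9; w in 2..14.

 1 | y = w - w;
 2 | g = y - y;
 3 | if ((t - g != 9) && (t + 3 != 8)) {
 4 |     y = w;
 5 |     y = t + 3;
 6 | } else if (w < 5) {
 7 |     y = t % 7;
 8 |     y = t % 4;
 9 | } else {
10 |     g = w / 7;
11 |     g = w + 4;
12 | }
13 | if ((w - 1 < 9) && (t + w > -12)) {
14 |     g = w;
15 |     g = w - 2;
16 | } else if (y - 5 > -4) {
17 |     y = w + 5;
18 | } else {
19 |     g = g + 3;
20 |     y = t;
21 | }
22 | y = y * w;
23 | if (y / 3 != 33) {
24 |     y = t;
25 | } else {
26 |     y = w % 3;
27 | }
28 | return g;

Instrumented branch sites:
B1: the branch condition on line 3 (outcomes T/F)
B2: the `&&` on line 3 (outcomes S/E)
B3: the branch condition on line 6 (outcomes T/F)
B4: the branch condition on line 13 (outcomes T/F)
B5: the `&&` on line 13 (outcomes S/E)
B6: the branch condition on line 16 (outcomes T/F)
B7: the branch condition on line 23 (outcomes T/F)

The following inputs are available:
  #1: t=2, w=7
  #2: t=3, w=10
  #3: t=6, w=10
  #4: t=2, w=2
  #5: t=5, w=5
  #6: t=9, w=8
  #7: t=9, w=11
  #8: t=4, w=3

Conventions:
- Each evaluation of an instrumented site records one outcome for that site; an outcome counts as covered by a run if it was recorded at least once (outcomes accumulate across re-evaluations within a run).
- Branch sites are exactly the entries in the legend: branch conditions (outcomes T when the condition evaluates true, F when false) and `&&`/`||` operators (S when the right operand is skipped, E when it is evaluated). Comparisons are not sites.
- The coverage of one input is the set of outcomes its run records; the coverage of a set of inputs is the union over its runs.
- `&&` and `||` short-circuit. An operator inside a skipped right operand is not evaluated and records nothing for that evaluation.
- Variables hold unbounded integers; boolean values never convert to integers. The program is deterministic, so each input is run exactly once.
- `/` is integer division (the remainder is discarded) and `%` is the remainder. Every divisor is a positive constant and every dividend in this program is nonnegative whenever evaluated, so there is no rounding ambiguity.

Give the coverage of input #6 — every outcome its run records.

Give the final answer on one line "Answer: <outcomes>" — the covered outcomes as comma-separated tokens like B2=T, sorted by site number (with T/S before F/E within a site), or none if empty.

Running input #6 (t=9, w=8), event by event:
  B2->S, B1->F, B3->F, B5->E, B4->T, B7->T
as a set, this run covers: B1=F, B2=S, B3=F, B4=T, B5=E, B7=T

Answer: B1=F, B2=S, B3=F, B4=T, B5=E, B7=T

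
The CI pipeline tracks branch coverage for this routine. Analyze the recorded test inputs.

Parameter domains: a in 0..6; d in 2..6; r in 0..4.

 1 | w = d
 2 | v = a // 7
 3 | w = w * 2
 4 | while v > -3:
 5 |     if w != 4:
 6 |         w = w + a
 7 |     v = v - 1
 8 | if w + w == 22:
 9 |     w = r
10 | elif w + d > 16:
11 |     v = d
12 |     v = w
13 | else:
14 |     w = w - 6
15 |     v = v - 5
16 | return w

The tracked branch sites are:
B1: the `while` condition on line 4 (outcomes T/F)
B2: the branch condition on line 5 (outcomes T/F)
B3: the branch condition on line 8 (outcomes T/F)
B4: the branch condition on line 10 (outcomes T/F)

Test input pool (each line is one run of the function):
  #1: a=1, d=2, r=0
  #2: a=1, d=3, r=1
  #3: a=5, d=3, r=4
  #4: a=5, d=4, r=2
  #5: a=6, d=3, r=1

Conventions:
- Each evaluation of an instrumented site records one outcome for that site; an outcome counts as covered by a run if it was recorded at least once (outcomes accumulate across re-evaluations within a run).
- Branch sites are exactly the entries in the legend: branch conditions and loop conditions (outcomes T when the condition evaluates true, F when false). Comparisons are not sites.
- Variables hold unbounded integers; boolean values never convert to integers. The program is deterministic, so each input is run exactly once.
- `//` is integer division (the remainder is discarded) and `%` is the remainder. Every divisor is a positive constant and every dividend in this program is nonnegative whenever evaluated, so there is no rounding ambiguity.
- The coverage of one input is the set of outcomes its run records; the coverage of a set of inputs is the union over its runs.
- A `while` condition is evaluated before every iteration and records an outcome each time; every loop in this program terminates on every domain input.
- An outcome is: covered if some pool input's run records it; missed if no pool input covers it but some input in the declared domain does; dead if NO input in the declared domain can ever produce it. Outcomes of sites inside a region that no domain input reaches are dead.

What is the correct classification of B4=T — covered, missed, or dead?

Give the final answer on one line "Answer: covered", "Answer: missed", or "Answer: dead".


B4=T is recorded by pool input(s) 3, 4, 5 -> covered
Answer: covered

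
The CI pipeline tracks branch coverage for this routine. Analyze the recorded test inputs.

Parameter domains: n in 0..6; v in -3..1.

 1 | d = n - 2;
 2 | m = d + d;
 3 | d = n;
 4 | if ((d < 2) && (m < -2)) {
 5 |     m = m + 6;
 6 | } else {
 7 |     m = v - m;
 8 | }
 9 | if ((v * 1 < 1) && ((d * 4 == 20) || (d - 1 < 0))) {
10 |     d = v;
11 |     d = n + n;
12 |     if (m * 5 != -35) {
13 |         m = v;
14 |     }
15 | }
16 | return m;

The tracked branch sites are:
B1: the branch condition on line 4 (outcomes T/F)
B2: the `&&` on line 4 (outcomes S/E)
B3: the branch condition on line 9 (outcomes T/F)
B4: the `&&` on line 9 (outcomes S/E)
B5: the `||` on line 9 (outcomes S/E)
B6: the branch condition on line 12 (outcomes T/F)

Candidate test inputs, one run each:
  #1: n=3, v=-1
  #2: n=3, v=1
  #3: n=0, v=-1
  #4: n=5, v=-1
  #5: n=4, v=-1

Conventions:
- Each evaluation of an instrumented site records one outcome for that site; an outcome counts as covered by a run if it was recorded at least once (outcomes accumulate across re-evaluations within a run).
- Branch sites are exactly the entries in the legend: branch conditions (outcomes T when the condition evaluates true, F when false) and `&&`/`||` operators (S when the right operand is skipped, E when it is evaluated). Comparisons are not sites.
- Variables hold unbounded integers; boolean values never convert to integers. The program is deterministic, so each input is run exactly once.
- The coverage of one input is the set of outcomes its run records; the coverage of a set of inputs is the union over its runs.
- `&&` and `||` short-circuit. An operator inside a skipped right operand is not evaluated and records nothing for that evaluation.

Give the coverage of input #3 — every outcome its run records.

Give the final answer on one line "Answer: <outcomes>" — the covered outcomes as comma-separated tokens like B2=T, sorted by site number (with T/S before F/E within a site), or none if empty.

Event log for input #3 (n=0, v=-1):
  B2->E, B1->T, B4->E, B5->E, B3->T, B6->T
as a set, this run covers: B1=T, B2=E, B3=T, B4=E, B5=E, B6=T

Answer: B1=T, B2=E, B3=T, B4=E, B5=E, B6=T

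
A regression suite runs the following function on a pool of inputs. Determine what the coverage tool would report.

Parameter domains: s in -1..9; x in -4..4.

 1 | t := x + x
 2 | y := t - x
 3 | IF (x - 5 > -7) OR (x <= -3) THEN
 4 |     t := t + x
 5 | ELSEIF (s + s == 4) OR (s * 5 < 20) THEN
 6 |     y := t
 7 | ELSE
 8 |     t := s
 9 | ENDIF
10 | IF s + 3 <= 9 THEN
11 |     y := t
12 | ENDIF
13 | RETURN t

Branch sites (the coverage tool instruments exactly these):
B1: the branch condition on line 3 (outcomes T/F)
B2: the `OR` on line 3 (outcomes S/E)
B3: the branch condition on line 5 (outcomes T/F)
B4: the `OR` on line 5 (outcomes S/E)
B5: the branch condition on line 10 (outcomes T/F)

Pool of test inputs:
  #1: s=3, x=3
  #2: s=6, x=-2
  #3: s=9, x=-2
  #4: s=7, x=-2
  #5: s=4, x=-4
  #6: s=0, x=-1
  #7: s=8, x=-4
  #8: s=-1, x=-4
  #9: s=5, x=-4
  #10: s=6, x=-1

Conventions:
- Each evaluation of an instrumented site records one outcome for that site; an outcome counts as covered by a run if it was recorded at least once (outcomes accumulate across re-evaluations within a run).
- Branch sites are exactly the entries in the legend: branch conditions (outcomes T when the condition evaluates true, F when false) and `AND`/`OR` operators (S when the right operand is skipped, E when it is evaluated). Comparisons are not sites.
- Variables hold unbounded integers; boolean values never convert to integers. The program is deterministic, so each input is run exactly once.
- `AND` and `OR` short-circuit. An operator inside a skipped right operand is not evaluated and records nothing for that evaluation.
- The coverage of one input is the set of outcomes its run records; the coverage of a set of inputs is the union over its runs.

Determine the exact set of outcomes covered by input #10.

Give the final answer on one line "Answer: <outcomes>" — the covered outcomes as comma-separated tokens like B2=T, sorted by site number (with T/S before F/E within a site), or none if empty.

Event log for input #10 (s=6, x=-1):
  B2->S, B1->T, B5->T
as a set, this run covers: B1=T, B2=S, B5=T

Answer: B1=T, B2=S, B5=T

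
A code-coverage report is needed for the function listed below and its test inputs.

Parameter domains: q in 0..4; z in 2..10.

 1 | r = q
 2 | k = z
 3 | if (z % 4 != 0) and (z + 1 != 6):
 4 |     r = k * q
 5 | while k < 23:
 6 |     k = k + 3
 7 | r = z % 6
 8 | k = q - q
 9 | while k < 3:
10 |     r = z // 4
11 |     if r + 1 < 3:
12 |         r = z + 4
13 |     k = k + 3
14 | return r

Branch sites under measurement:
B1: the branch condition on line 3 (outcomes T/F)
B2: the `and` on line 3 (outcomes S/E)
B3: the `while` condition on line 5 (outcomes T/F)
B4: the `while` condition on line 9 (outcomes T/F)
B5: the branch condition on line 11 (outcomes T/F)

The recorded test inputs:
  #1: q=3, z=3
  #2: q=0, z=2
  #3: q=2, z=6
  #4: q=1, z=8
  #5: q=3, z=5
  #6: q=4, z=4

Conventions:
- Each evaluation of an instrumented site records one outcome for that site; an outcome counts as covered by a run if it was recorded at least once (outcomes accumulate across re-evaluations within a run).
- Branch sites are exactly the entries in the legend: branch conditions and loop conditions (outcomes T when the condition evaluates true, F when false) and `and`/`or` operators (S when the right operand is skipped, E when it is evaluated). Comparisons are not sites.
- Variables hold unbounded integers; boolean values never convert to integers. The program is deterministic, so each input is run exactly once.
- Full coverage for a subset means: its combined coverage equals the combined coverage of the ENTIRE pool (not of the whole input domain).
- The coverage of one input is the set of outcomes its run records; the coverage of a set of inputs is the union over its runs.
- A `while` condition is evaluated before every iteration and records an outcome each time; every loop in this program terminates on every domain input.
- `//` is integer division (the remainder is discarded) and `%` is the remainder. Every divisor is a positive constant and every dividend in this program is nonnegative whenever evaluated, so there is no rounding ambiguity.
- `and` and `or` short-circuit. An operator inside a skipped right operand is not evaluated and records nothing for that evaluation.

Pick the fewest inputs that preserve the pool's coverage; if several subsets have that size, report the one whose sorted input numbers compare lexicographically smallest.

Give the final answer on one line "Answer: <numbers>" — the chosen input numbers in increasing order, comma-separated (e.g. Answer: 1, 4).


input #1, q=3, z=3: outcomes B1=T, B2=E, B3=T, B3=F, B4=T, B4=F, B5=T
input #2, q=0, z=2: outcomes B1=T, B2=E, B3=T, B3=F, B4=T, B4=F, B5=T
input #3, q=2, z=6: outcomes B1=T, B2=E, B3=T, B3=F, B4=T, B4=F, B5=T
input #4, q=1, z=8: outcomes B1=F, B2=S, B3=T, B3=F, B4=T, B4=F, B5=F
input #5, q=3, z=5: outcomes B1=F, B2=E, B3=T, B3=F, B4=T, B4=F, B5=T
input #6, q=4, z=4: outcomes B1=F, B2=S, B3=T, B3=F, B4=T, B4=F, B5=T
union over all inputs: B1=T, B1=F, B2=S, B2=E, B3=T, B3=F, B4=T, B4=F, B5=T, B5=F (10 outcomes)
no size-1 subset reaches all 10 outcomes (best union: 7/10)
size 2: inputs {1, 4} cover all 10 outcomes, and no lexicographically smaller subset of this size does
Answer: 1, 4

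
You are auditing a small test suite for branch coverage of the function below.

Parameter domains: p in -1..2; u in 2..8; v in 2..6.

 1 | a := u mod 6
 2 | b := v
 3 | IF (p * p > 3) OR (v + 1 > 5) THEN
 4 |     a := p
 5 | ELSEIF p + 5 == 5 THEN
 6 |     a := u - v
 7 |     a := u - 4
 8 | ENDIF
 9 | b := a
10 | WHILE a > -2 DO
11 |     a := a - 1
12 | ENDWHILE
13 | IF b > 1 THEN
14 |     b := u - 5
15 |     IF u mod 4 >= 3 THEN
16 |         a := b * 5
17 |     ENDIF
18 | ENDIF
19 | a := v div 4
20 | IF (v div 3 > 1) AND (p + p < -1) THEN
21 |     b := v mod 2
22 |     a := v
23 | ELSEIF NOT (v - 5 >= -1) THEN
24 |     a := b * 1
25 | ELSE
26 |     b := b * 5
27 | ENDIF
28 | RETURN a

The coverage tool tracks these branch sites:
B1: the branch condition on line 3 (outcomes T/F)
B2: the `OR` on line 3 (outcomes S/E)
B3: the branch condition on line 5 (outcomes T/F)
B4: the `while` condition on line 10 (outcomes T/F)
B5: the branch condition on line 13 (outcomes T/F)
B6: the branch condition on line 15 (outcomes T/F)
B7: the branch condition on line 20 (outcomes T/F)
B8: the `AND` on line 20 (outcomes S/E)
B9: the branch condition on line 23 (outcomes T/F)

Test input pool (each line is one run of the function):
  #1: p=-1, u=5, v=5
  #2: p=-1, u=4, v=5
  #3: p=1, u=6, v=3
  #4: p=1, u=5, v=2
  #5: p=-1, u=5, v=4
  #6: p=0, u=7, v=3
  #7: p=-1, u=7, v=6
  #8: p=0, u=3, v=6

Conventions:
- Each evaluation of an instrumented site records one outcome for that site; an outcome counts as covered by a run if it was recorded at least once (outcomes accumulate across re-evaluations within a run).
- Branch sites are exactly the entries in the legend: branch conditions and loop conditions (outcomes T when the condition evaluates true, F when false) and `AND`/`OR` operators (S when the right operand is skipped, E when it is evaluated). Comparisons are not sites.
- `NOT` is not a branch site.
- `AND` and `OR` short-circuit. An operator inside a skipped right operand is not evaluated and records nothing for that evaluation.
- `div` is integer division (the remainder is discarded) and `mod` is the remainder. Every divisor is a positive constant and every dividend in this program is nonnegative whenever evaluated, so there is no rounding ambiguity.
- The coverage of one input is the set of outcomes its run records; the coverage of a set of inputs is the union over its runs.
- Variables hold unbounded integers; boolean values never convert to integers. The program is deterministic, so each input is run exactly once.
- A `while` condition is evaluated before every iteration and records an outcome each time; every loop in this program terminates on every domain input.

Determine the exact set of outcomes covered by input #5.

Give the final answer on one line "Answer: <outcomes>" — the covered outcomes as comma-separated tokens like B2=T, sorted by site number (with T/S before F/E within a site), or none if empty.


Event log for input #5 (p=-1, u=5, v=4):
  B2->E, B1->F, B3->F, B4->T, B4->T, B4->T, B4->T, B4->T, B4->T, B4->T
  B4->F, B5->T, B6->F, B8->S, B7->F, B9->F
collecting distinct outcomes: B1=F, B2=E, B3=F, B4=T, B4=F, B5=T, B6=F, B7=F, B8=S, B9=F
Answer: B1=F, B2=E, B3=F, B4=T, B4=F, B5=T, B6=F, B7=F, B8=S, B9=F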